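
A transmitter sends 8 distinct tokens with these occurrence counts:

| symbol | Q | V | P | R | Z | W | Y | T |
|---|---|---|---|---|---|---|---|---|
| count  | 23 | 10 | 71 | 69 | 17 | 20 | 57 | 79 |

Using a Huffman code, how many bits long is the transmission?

Merge the two smallest weights repeatedly:
merge V(10) and Z(17): 27
merge W(20) and Q(23): 43
merge 27 and 43: 70
merge Y(57) and R(69): 126
merge 70 and P(71): 141
merge T(79) and 126: 205
merge 141 and 205: 346
The encoded length is the sum of every internal node's weight: 27 + 43 + 70 + 126 + 141 + 205 + 346 = 958 bits.

958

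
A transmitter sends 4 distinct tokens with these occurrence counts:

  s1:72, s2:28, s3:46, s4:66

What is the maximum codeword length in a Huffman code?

2

Merge the two lowest-weight nodes at each step:
s2(28) + s3(46) → 74
s4(66) + s1(72) → 138
74 + 138 → 212
Maximum depth reached is 2.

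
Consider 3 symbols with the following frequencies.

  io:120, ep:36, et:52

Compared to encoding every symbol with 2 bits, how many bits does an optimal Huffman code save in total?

Fixed-length: 2 bits × 208 symbols = 416 bits.
Huffman merges:
ep(36) + et(52) → 88
88 + io(120) → 208
Huffman total = 88 + 208 = 296 bits.
Saving = 416 − 296 = 120 bits.

120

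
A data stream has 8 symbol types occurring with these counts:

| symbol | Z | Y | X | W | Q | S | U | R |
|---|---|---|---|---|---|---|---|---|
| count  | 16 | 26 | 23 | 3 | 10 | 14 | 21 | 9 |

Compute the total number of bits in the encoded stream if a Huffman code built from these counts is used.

Greedily combine the two least-frequent nodes:
merge W(3) and R(9): 12
merge Q(10) and 12: 22
merge S(14) and Z(16): 30
merge U(21) and 22: 43
merge X(23) and Y(26): 49
merge 30 and 43: 73
merge 49 and 73: 122
The encoded length is the sum of every internal node's weight: 12 + 22 + 30 + 43 + 49 + 73 + 122 = 351 bits.

351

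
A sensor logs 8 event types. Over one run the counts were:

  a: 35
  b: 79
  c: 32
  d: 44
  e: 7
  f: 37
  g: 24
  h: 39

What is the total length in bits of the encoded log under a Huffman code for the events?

843

Build the Huffman tree bottom-up:
merge e(7) and g(24): 31
merge 31 and c(32): 63
merge a(35) and f(37): 72
merge h(39) and d(44): 83
merge 63 and 72: 135
merge b(79) and 83: 162
merge 135 and 162: 297
The encoded length is the sum of every internal node's weight: 31 + 63 + 72 + 83 + 135 + 162 + 297 = 843 bits.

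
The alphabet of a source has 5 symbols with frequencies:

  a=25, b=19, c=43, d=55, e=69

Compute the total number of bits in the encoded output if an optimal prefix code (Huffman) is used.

Build the Huffman tree bottom-up:
b(19) + a(25) → 44
c(43) + 44 → 87
d(55) + e(69) → 124
87 + 124 → 211
Each symbol's bit-cost is frequency × depth; summing gives 466 bits (equivalently 44 + 87 + 124 + 211).

466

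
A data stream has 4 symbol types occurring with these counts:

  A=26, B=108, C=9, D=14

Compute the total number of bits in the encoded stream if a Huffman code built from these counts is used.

Build the Huffman tree bottom-up:
combine C(9), D(14) → 23
combine 23, A(26) → 49
combine 49, B(108) → 157
The encoded length is the sum of every internal node's weight: 23 + 49 + 157 = 229 bits.

229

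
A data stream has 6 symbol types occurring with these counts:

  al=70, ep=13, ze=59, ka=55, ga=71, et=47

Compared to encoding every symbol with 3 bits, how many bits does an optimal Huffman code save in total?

141

Fixed-length: 3 bits × 315 symbols = 945 bits.
Huffman merges:
merge ep(13) and et(47): 60
merge ka(55) and ze(59): 114
merge 60 and al(70): 130
merge ga(71) and 114: 185
merge 130 and 185: 315
Huffman total = 60 + 114 + 130 + 185 + 315 = 804 bits.
Saving = 945 − 804 = 141 bits.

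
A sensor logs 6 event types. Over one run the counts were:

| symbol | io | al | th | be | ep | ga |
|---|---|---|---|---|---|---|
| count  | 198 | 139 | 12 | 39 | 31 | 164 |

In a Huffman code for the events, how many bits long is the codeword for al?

Huffman merges, smallest pair first:
th(12) + ep(31) → 43
be(39) + 43 → 82
82 + al(139) → 221
ga(164) + io(198) → 362
221 + 362 → 583
al sits 2 levels below the root, so its codeword is 2 bits.

2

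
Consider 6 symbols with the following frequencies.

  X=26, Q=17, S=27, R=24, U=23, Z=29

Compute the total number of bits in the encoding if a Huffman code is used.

382

Merge the two smallest weights repeatedly:
Q(17) + U(23) → 40
R(24) + X(26) → 50
S(27) + Z(29) → 56
40 + 50 → 90
56 + 90 → 146
Total encoded bits = sum of merged weights = 40 + 50 + 56 + 90 + 146 = 382.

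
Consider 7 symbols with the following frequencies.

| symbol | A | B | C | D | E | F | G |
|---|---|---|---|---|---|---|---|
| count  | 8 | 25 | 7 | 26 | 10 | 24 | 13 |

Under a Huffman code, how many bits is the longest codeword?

4

Merge the two lowest-weight nodes at each step:
merge C(7) and A(8): 15
merge E(10) and G(13): 23
merge 15 and 23: 38
merge F(24) and B(25): 49
merge D(26) and 38: 64
merge 49 and 64: 113
The first pair merged (C, A) ends up deepest, at depth 4.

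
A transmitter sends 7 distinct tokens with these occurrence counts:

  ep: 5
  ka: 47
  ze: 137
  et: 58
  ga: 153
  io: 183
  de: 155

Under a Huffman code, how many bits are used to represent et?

4

Build the tree from the bottom:
merge ep(5) and ka(47): 52
merge 52 and et(58): 110
merge 110 and ze(137): 247
merge ga(153) and de(155): 308
merge io(183) and 247: 430
merge 308 and 430: 738
et's leaf is at depth 4, giving a 4-bit codeword.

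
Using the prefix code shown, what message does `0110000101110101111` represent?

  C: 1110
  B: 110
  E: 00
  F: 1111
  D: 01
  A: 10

DAEDDBAF

Read left to right; each codeword is recognised as soon as it completes (prefix code):
  01→D | 10→A | 00→E | 01→D | 01→D | 110→B | 10→A | 1111→F
Decoded message: DAEDDBAF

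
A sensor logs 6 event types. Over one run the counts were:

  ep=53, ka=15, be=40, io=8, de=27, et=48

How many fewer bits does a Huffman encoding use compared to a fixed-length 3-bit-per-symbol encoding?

Fixed-length: 3 bits × 191 symbols = 573 bits.
Huffman merges:
merge io(8) and ka(15): 23
merge 23 and de(27): 50
merge be(40) and et(48): 88
merge 50 and ep(53): 103
merge 88 and 103: 191
Huffman total = 23 + 50 + 88 + 103 + 191 = 455 bits.
Saving = 573 − 455 = 118 bits.

118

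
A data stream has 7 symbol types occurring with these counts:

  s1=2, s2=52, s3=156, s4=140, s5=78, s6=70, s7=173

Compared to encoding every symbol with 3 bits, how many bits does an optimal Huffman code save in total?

Fixed-length: 3 bits × 671 symbols = 2013 bits.
Huffman merges:
merge s1(2) and s2(52): 54
merge 54 and s6(70): 124
merge s5(78) and 124: 202
merge s4(140) and s3(156): 296
merge s7(173) and 202: 375
merge 296 and 375: 671
Huffman total = 54 + 124 + 202 + 296 + 375 + 671 = 1722 bits.
Saving = 2013 − 1722 = 291 bits.

291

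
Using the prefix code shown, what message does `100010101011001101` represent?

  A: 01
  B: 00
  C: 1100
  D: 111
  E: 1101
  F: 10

FBFFFCE

Read left to right; each codeword is recognised as soon as it completes (prefix code):
  10→F | 00→B | 10→F | 10→F | 10→F | 1100→C | 1101→E
Decoded message: FBFFFCE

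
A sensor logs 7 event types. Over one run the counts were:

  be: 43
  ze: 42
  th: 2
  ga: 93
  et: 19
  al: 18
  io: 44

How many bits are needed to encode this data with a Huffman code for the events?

Greedily combine the two least-frequent nodes:
th(2) + al(18) → 20
et(19) + 20 → 39
39 + ze(42) → 81
be(43) + io(44) → 87
81 + 87 → 168
ga(93) + 168 → 261
The encoded length is the sum of every internal node's weight: 20 + 39 + 81 + 87 + 168 + 261 = 656 bits.

656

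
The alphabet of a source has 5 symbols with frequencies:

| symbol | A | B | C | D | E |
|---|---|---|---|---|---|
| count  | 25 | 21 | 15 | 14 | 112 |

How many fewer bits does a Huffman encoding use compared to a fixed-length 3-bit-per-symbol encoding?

Fixed-length: 3 bits × 187 symbols = 561 bits.
Huffman merges:
combine D(14), C(15) → 29
combine B(21), A(25) → 46
combine 29, 46 → 75
combine 75, E(112) → 187
Huffman total = 29 + 46 + 75 + 187 = 337 bits.
Saving = 561 − 337 = 224 bits.

224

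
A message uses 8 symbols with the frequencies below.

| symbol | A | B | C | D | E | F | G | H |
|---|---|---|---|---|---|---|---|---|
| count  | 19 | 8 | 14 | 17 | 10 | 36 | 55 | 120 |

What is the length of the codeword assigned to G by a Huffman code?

Build the tree from the bottom:
combine B(8), E(10) → 18
combine C(14), D(17) → 31
combine 18, A(19) → 37
combine 31, F(36) → 67
combine 37, G(55) → 92
combine 67, 92 → 159
combine H(120), 159 → 279
The subtree containing G is merged 3 times, so code length = 3.

3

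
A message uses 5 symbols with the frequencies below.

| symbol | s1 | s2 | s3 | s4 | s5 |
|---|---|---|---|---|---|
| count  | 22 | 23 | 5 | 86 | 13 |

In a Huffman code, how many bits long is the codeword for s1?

Repeatedly merge the two smallest:
merge s3(5) and s5(13): 18
merge 18 and s1(22): 40
merge s2(23) and 40: 63
merge 63 and s4(86): 149
The subtree containing s1 is merged 3 times, so code length = 3.

3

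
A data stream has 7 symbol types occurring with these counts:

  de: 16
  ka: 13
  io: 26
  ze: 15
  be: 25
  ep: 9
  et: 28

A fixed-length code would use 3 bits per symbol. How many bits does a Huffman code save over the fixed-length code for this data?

Fixed-length: 3 bits × 132 symbols = 396 bits.
Huffman merges:
merge ep(9) and ka(13): 22
merge ze(15) and de(16): 31
merge 22 and be(25): 47
merge io(26) and et(28): 54
merge 31 and 47: 78
merge 54 and 78: 132
Huffman total = 22 + 31 + 47 + 54 + 78 + 132 = 364 bits.
Saving = 396 − 364 = 32 bits.

32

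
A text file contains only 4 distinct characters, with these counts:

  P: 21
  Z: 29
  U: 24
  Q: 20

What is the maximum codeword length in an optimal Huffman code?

Merge the two lowest-weight nodes at each step:
combine Q(20), P(21) → 41
combine U(24), Z(29) → 53
combine 41, 53 → 94
The rarest symbols sit at the bottom; the longest codeword is 2 bits.

2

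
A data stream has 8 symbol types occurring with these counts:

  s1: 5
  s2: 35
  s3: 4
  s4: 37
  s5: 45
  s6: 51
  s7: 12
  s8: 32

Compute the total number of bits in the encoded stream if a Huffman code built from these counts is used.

597

Build the Huffman tree bottom-up:
combine s3(4), s1(5) → 9
combine 9, s7(12) → 21
combine 21, s8(32) → 53
combine s2(35), s4(37) → 72
combine s5(45), s6(51) → 96
combine 53, 72 → 125
combine 96, 125 → 221
Each symbol's bit-cost is frequency × depth; summing gives 597 bits (equivalently 9 + 21 + 53 + 72 + 96 + 125 + 221).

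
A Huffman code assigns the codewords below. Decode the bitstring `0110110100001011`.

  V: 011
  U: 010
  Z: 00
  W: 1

VVUZUWW

Read left to right; each codeword is recognised as soon as it completes (prefix code):
  011→V | 011→V | 010→U | 00→Z | 010→U | 1→W | 1→W
Decoded message: VVUZUWW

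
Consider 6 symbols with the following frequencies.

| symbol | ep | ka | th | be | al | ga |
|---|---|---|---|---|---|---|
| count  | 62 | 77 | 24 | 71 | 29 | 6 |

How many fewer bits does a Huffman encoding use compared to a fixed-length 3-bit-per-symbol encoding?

180

Fixed-length: 3 bits × 269 symbols = 807 bits.
Huffman merges:
ga(6) + th(24) → 30
al(29) + 30 → 59
59 + ep(62) → 121
be(71) + ka(77) → 148
121 + 148 → 269
Huffman total = 30 + 59 + 121 + 148 + 269 = 627 bits.
Saving = 807 − 627 = 180 bits.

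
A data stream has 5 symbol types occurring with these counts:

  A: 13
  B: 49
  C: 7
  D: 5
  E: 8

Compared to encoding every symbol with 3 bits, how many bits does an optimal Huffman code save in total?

99

Fixed-length: 3 bits × 82 symbols = 246 bits.
Huffman merges:
merge D(5) and C(7): 12
merge E(8) and 12: 20
merge A(13) and 20: 33
merge 33 and B(49): 82
Huffman total = 12 + 20 + 33 + 82 = 147 bits.
Saving = 246 − 147 = 99 bits.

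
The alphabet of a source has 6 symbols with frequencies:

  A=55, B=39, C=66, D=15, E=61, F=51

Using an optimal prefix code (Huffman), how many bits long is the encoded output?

733

Greedily combine the two least-frequent nodes:
combine D(15), B(39) → 54
combine F(51), 54 → 105
combine A(55), E(61) → 116
combine C(66), 105 → 171
combine 116, 171 → 287
The encoded length is the sum of every internal node's weight: 54 + 105 + 116 + 171 + 287 = 733 bits.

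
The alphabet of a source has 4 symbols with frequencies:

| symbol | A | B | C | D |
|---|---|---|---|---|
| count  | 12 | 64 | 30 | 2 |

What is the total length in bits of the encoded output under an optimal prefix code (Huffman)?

166

Merge the two smallest weights repeatedly:
combine D(2), A(12) → 14
combine 14, C(30) → 44
combine 44, B(64) → 108
Total encoded bits = sum of merged weights = 14 + 44 + 108 = 166.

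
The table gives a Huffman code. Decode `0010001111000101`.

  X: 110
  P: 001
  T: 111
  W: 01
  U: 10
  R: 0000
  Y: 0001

PYTYW

Read left to right; each codeword is recognised as soon as it completes (prefix code):
  001→P | 0001→Y | 111→T | 0001→Y | 01→W
Decoded message: PYTYW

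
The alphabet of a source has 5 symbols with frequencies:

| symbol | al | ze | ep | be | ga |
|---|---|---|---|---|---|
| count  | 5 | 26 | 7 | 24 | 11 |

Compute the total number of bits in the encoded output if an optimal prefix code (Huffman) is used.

155

Greedily combine the two least-frequent nodes:
merge al(5) and ep(7): 12
merge ga(11) and 12: 23
merge 23 and be(24): 47
merge ze(26) and 47: 73
Each symbol's bit-cost is frequency × depth; summing gives 155 bits (equivalently 12 + 23 + 47 + 73).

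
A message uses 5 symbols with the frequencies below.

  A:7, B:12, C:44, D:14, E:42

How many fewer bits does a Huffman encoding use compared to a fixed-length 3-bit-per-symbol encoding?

Fixed-length: 3 bits × 119 symbols = 357 bits.
Huffman merges:
merge A(7) and B(12): 19
merge D(14) and 19: 33
merge 33 and E(42): 75
merge C(44) and 75: 119
Huffman total = 19 + 33 + 75 + 119 = 246 bits.
Saving = 357 − 246 = 111 bits.

111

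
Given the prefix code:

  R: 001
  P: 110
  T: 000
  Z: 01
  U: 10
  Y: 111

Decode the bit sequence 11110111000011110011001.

Read left to right; each codeword is recognised as soon as it completes (prefix code):
  111→Y | 10→U | 111→Y | 000→T | 01→Z | 111→Y | 001→R | 10→U | 01→Z
Decoded message: YUYTZYRUZ

YUYTZYRUZ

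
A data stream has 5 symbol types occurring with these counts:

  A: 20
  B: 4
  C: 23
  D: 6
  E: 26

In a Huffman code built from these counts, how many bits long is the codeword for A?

Build the tree from the bottom:
combine B(4), D(6) → 10
combine 10, A(20) → 30
combine C(23), E(26) → 49
combine 30, 49 → 79
The subtree containing A is merged 2 times, so code length = 2.

2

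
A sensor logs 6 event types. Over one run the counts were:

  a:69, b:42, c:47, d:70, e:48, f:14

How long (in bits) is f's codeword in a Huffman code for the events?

3

Huffman merges, smallest pair first:
f(14) + b(42) → 56
c(47) + e(48) → 95
56 + a(69) → 125
d(70) + 95 → 165
125 + 165 → 290
f sits 3 levels below the root, so its codeword is 3 bits.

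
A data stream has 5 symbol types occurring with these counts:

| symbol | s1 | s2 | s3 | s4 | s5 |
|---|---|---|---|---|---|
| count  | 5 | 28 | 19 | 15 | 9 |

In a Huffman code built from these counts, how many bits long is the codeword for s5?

3

Repeatedly merge the two smallest:
combine s1(5), s5(9) → 14
combine 14, s4(15) → 29
combine s3(19), s2(28) → 47
combine 29, 47 → 76
s5's leaf is at depth 3, giving a 3-bit codeword.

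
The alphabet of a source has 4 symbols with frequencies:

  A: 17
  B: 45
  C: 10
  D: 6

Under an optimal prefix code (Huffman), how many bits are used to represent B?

Repeatedly merge the two smallest:
combine D(6), C(10) → 16
combine 16, A(17) → 33
combine 33, B(45) → 78
B sits one level below the root: a 1-bit codeword.

1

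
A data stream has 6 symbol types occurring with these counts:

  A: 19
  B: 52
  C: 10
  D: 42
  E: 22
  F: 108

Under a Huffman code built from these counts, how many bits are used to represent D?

Repeatedly merge the two smallest:
merge C(10) and A(19): 29
merge E(22) and 29: 51
merge D(42) and 51: 93
merge B(52) and 93: 145
merge F(108) and 145: 253
D's leaf is at depth 3, giving a 3-bit codeword.

3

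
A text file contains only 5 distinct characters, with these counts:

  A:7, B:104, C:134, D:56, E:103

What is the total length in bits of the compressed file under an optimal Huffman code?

Merge the two smallest weights repeatedly:
A(7) + D(56) → 63
63 + E(103) → 166
B(104) + C(134) → 238
166 + 238 → 404
The encoded length is the sum of every internal node's weight: 63 + 166 + 238 + 404 = 871 bits.

871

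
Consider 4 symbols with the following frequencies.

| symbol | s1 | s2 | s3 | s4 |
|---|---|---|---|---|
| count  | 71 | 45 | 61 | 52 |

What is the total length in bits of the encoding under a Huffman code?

Greedily combine the two least-frequent nodes:
combine s2(45), s4(52) → 97
combine s3(61), s1(71) → 132
combine 97, 132 → 229
Each symbol's bit-cost is frequency × depth; summing gives 458 bits (equivalently 97 + 132 + 229).

458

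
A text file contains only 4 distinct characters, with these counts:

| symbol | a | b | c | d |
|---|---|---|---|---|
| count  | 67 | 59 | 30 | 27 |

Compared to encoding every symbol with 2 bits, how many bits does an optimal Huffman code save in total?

Fixed-length: 2 bits × 183 symbols = 366 bits.
Huffman merges:
combine d(27), c(30) → 57
combine 57, b(59) → 116
combine a(67), 116 → 183
Huffman total = 57 + 116 + 183 = 356 bits.
Saving = 366 − 356 = 10 bits.

10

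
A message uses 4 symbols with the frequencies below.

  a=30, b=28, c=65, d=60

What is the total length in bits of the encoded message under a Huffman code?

359

Build the Huffman tree bottom-up:
b(28) + a(30) → 58
58 + d(60) → 118
c(65) + 118 → 183
Total encoded bits = sum of merged weights = 58 + 118 + 183 = 359.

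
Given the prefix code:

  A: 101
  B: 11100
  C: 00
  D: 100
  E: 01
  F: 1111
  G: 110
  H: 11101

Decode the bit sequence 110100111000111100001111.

Read left to right; each codeword is recognised as soon as it completes (prefix code):
  110→G | 100→D | 11100→B | 01→E | 11100→B | 00→C | 1111→F
Decoded message: GDBEBCF

GDBEBCF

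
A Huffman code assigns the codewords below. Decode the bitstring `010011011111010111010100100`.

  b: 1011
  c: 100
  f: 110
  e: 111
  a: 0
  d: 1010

Read left to right; each codeword is recognised as soon as it completes (prefix code):
  0→a | 100→c | 110→f | 111→e | 110→f | 1011→b | 1010→d | 100→c | 100→c
Decoded message: acfefbdcc

acfefbdcc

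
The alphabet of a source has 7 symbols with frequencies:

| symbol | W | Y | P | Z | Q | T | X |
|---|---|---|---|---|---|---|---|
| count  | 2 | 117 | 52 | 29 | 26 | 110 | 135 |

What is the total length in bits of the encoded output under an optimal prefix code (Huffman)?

Merge the two smallest weights repeatedly:
merge W(2) and Q(26): 28
merge 28 and Z(29): 57
merge P(52) and 57: 109
merge 109 and T(110): 219
merge Y(117) and X(135): 252
merge 219 and 252: 471
Each symbol's bit-cost is frequency × depth; summing gives 1136 bits (equivalently 28 + 57 + 109 + 219 + 252 + 471).

1136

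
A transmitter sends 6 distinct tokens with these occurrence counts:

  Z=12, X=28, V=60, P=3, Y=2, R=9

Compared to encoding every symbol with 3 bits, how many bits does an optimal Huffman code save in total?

Fixed-length: 3 bits × 114 symbols = 342 bits.
Huffman merges:
Y(2) + P(3) → 5
5 + R(9) → 14
Z(12) + 14 → 26
26 + X(28) → 54
54 + V(60) → 114
Huffman total = 5 + 14 + 26 + 54 + 114 = 213 bits.
Saving = 342 − 213 = 129 bits.

129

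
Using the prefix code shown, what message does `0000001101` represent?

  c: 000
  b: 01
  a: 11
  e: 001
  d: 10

Read left to right; each codeword is recognised as soon as it completes (prefix code):
  000→c | 000→c | 11→a | 01→b
Decoded message: ccab

ccab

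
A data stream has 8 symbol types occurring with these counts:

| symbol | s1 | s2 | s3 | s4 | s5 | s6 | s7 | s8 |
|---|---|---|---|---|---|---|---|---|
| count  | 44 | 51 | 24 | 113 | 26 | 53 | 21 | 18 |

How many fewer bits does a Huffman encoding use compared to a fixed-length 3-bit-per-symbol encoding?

Fixed-length: 3 bits × 350 symbols = 1050 bits.
Huffman merges:
merge s8(18) and s7(21): 39
merge s3(24) and s5(26): 50
merge 39 and s1(44): 83
merge 50 and s2(51): 101
merge s6(53) and 83: 136
merge 101 and s4(113): 214
merge 136 and 214: 350
Huffman total = 39 + 50 + 83 + 101 + 136 + 214 + 350 = 973 bits.
Saving = 1050 − 973 = 77 bits.

77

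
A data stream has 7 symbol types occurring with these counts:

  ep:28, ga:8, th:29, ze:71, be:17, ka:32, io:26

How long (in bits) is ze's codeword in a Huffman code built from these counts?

2

Repeatedly merge the two smallest:
combine ga(8), be(17) → 25
combine 25, io(26) → 51
combine ep(28), th(29) → 57
combine ka(32), 51 → 83
combine 57, ze(71) → 128
combine 83, 128 → 211
ze sits 2 levels below the root, so its codeword is 2 bits.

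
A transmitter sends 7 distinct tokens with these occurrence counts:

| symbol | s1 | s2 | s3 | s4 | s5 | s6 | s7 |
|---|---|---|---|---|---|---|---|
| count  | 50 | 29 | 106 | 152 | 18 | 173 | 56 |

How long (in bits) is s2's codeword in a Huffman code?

5

Repeatedly merge the two smallest:
s5(18) + s2(29) → 47
47 + s1(50) → 97
s7(56) + 97 → 153
s3(106) + s4(152) → 258
153 + s6(173) → 326
258 + 326 → 584
s2's leaf is at depth 5, giving a 5-bit codeword.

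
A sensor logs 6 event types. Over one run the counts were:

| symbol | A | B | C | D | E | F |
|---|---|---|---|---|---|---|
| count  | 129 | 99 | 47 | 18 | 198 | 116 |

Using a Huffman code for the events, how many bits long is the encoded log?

1443

Build the Huffman tree bottom-up:
D(18) + C(47) → 65
65 + B(99) → 164
F(116) + A(129) → 245
164 + E(198) → 362
245 + 362 → 607
Each symbol's bit-cost is frequency × depth; summing gives 1443 bits (equivalently 65 + 164 + 245 + 362 + 607).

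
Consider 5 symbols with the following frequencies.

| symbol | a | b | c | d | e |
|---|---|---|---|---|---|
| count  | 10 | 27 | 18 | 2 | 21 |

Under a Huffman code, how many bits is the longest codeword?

3

Merge the two lowest-weight nodes at each step:
combine d(2), a(10) → 12
combine 12, c(18) → 30
combine e(21), b(27) → 48
combine 30, 48 → 78
The first pair merged (d, a) ends up deepest, at depth 3.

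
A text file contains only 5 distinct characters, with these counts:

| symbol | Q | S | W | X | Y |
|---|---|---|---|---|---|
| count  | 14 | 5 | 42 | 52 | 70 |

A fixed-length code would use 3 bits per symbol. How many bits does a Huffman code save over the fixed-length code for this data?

173

Fixed-length: 3 bits × 183 symbols = 549 bits.
Huffman merges:
combine S(5), Q(14) → 19
combine 19, W(42) → 61
combine X(52), 61 → 113
combine Y(70), 113 → 183
Huffman total = 19 + 61 + 113 + 183 = 376 bits.
Saving = 549 − 376 = 173 bits.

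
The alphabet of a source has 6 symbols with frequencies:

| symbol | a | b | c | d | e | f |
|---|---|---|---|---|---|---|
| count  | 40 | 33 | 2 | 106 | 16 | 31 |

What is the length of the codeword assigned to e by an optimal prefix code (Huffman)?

4

Huffman merges, smallest pair first:
merge c(2) and e(16): 18
merge 18 and f(31): 49
merge b(33) and a(40): 73
merge 49 and 73: 122
merge d(106) and 122: 228
The subtree containing e is merged 4 times, so code length = 4.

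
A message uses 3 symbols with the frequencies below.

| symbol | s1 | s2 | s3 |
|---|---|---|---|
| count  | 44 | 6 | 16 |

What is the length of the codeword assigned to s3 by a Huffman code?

Huffman merges, smallest pair first:
s2(6) + s3(16) → 22
22 + s1(44) → 66
s3 sits 2 levels below the root, so its codeword is 2 bits.

2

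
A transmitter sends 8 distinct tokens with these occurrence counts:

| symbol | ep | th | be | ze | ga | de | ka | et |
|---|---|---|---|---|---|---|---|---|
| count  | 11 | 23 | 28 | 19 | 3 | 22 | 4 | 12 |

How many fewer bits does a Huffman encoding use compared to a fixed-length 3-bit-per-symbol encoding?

Fixed-length: 3 bits × 122 symbols = 366 bits.
Huffman merges:
merge ga(3) and ka(4): 7
merge 7 and ep(11): 18
merge et(12) and 18: 30
merge ze(19) and de(22): 41
merge th(23) and be(28): 51
merge 30 and 41: 71
merge 51 and 71: 122
Huffman total = 7 + 18 + 30 + 41 + 51 + 71 + 122 = 340 bits.
Saving = 366 − 340 = 26 bits.

26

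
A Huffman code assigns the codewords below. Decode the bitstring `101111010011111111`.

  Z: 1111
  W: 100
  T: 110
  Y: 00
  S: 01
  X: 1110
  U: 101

Read left to right; each codeword is recognised as soon as it completes (prefix code):
  101→U | 1110→X | 100→W | 1111→Z | 1111→Z
Decoded message: UXWZZ

UXWZZ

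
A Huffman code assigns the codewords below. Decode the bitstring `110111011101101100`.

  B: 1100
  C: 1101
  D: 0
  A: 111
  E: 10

CCCEB

Read left to right; each codeword is recognised as soon as it completes (prefix code):
  1101→C | 1101→C | 1101→C | 10→E | 1100→B
Decoded message: CCCEB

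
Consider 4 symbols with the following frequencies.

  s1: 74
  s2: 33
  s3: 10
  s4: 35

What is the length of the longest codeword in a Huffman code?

Merge the two lowest-weight nodes at each step:
s3(10) + s2(33) → 43
s4(35) + 43 → 78
s1(74) + 78 → 152
The first pair merged (s3, s2) ends up deepest, at depth 3.

3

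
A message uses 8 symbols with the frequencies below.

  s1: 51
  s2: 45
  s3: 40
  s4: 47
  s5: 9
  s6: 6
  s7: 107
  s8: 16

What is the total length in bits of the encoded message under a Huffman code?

851

Merge the two smallest weights repeatedly:
combine s6(6), s5(9) → 15
combine 15, s8(16) → 31
combine 31, s3(40) → 71
combine s2(45), s4(47) → 92
combine s1(51), 71 → 122
combine 92, s7(107) → 199
combine 122, 199 → 321
Each symbol's bit-cost is frequency × depth; summing gives 851 bits (equivalently 15 + 31 + 71 + 92 + 122 + 199 + 321).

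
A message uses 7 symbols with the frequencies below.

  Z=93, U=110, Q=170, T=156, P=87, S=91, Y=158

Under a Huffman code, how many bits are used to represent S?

Build the tree from the bottom:
merge P(87) and S(91): 178
merge Z(93) and U(110): 203
merge T(156) and Y(158): 314
merge Q(170) and 178: 348
merge 203 and 314: 517
merge 348 and 517: 865
S sits 3 levels below the root, so its codeword is 3 bits.

3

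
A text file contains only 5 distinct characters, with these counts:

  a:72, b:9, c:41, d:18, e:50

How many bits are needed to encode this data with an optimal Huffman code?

Build the Huffman tree bottom-up:
merge b(9) and d(18): 27
merge 27 and c(41): 68
merge e(50) and 68: 118
merge a(72) and 118: 190
Total encoded bits = sum of merged weights = 27 + 68 + 118 + 190 = 403.

403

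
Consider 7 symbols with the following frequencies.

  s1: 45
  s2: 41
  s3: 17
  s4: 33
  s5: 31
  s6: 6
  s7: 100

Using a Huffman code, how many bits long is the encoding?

Merge the two smallest weights repeatedly:
merge s6(6) and s3(17): 23
merge 23 and s5(31): 54
merge s4(33) and s2(41): 74
merge s1(45) and 54: 99
merge 74 and 99: 173
merge s7(100) and 173: 273
Each symbol's bit-cost is frequency × depth; summing gives 696 bits (equivalently 23 + 54 + 74 + 99 + 173 + 273).

696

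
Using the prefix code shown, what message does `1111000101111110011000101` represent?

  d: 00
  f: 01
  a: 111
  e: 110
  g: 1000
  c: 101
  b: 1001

Read left to right; each codeword is recognised as soon as it completes (prefix code):
  111→a | 1000→g | 101→c | 111→a | 110→e | 01→f | 1000→g | 101→c
Decoded message: agcaefgc

agcaefgc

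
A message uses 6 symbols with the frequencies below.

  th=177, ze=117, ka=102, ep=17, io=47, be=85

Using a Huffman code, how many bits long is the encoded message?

1303

Build the Huffman tree bottom-up:
merge ep(17) and io(47): 64
merge 64 and be(85): 149
merge ka(102) and ze(117): 219
merge 149 and th(177): 326
merge 219 and 326: 545
Total encoded bits = sum of merged weights = 64 + 149 + 219 + 326 + 545 = 1303.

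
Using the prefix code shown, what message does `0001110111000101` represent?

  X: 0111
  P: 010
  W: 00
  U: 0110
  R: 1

WXXWPR

Read left to right; each codeword is recognised as soon as it completes (prefix code):
  00→W | 0111→X | 0111→X | 00→W | 010→P | 1→R
Decoded message: WXXWPR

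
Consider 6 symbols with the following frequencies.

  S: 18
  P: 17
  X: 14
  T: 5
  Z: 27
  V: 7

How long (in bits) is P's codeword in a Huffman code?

Build the tree from the bottom:
combine T(5), V(7) → 12
combine 12, X(14) → 26
combine P(17), S(18) → 35
combine 26, Z(27) → 53
combine 35, 53 → 88
P sits 2 levels below the root, so its codeword is 2 bits.

2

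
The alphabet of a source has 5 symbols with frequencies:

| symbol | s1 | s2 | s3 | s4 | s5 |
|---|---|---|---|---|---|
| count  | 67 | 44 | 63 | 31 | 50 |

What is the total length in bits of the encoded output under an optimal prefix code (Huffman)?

585

Build the Huffman tree bottom-up:
s4(31) + s2(44) → 75
s5(50) + s3(63) → 113
s1(67) + 75 → 142
113 + 142 → 255
Total encoded bits = sum of merged weights = 75 + 113 + 142 + 255 = 585.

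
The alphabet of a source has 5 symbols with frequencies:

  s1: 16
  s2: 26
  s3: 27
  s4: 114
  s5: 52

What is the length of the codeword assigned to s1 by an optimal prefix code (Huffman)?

4

Huffman merges, smallest pair first:
s1(16) + s2(26) → 42
s3(27) + 42 → 69
s5(52) + 69 → 121
s4(114) + 121 → 235
s1 sits 4 levels below the root, so its codeword is 4 bits.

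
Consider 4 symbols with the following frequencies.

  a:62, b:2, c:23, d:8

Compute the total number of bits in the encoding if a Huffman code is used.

138

Greedily combine the two least-frequent nodes:
b(2) + d(8) → 10
10 + c(23) → 33
33 + a(62) → 95
Each symbol's bit-cost is frequency × depth; summing gives 138 bits (equivalently 10 + 33 + 95).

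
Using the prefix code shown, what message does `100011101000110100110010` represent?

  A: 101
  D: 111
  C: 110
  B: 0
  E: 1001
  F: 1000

Read left to right; each codeword is recognised as soon as it completes (prefix code):
  1000→F | 111→D | 0→B | 1000→F | 110→C | 1001→E | 1001→E | 0→B
Decoded message: FDBFCEEB

FDBFCEEB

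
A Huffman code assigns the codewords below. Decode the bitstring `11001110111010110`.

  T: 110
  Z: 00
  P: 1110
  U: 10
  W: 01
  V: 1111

Read left to right; each codeword is recognised as soon as it completes (prefix code):
  110→T | 01→W | 110→T | 1110→P | 10→U | 110→T
Decoded message: TWTPUT

TWTPUT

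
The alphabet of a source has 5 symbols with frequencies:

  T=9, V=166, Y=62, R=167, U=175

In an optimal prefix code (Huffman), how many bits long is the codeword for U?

2

Repeatedly merge the two smallest:
T(9) + Y(62) → 71
71 + V(166) → 237
R(167) + U(175) → 342
237 + 342 → 579
U's leaf is at depth 2, giving a 2-bit codeword.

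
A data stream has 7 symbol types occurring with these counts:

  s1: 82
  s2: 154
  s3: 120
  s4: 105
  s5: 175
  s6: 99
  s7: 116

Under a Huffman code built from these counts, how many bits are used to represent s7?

Build the tree from the bottom:
merge s1(82) and s6(99): 181
merge s4(105) and s7(116): 221
merge s3(120) and s2(154): 274
merge s5(175) and 181: 356
merge 221 and 274: 495
merge 356 and 495: 851
The subtree containing s7 is merged 3 times, so code length = 3.

3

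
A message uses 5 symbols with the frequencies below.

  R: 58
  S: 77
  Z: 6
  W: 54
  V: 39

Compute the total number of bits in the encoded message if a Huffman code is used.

513

Greedily combine the two least-frequent nodes:
merge Z(6) and V(39): 45
merge 45 and W(54): 99
merge R(58) and S(77): 135
merge 99 and 135: 234
Each symbol's bit-cost is frequency × depth; summing gives 513 bits (equivalently 45 + 99 + 135 + 234).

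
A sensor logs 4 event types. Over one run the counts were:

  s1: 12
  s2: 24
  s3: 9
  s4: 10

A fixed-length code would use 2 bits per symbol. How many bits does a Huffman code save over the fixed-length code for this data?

5

Fixed-length: 2 bits × 55 symbols = 110 bits.
Huffman merges:
merge s3(9) and s4(10): 19
merge s1(12) and 19: 31
merge s2(24) and 31: 55
Huffman total = 19 + 31 + 55 = 105 bits.
Saving = 110 − 105 = 5 bits.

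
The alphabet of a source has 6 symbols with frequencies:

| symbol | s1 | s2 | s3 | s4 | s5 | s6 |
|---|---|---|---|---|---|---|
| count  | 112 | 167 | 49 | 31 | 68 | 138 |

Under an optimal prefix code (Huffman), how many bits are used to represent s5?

3

Repeatedly merge the two smallest:
s4(31) + s3(49) → 80
s5(68) + 80 → 148
s1(112) + s6(138) → 250
148 + s2(167) → 315
250 + 315 → 565
s5 sits 3 levels below the root, so its codeword is 3 bits.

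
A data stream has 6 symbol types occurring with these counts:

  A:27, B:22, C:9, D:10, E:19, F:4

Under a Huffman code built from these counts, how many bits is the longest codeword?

Merge the two lowest-weight nodes at each step:
F(4) + C(9) → 13
D(10) + 13 → 23
E(19) + B(22) → 41
23 + A(27) → 50
41 + 50 → 91
The first pair merged (F, C) ends up deepest, at depth 4.

4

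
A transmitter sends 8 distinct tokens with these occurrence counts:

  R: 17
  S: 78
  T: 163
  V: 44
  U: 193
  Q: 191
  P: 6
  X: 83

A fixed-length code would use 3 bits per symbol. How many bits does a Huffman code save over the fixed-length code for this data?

312

Fixed-length: 3 bits × 775 symbols = 2325 bits.
Huffman merges:
P(6) + R(17) → 23
23 + V(44) → 67
67 + S(78) → 145
X(83) + 145 → 228
T(163) + Q(191) → 354
U(193) + 228 → 421
354 + 421 → 775
Huffman total = 23 + 67 + 145 + 228 + 354 + 421 + 775 = 2013 bits.
Saving = 2325 − 2013 = 312 bits.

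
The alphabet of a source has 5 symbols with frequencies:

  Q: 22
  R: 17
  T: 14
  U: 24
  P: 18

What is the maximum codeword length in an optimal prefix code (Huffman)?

3

Merge the two lowest-weight nodes at each step:
T(14) + R(17) → 31
P(18) + Q(22) → 40
U(24) + 31 → 55
40 + 55 → 95
The rarest symbols sit at the bottom; the longest codeword is 3 bits.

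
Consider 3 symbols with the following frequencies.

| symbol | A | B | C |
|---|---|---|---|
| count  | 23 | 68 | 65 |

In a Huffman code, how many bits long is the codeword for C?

2

Huffman merges, smallest pair first:
merge A(23) and C(65): 88
merge B(68) and 88: 156
C sits 2 levels below the root, so its codeword is 2 bits.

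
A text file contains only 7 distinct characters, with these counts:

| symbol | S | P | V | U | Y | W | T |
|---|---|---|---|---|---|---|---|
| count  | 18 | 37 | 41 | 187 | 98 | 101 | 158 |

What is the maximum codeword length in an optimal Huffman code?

Merge the two lowest-weight nodes at each step:
S(18) + P(37) → 55
V(41) + 55 → 96
96 + Y(98) → 194
W(101) + T(158) → 259
U(187) + 194 → 381
259 + 381 → 640
The rarest symbols sit at the bottom; the longest codeword is 5 bits.

5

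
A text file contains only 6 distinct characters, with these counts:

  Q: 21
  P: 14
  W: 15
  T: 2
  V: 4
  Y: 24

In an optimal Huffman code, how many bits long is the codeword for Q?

2

Build the tree from the bottom:
T(2) + V(4) → 6
6 + P(14) → 20
W(15) + 20 → 35
Q(21) + Y(24) → 45
35 + 45 → 80
The subtree containing Q is merged 2 times, so code length = 2.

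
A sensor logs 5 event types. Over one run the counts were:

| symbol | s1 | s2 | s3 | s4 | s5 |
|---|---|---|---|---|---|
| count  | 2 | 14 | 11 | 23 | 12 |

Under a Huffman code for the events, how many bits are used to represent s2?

2

Build the tree from the bottom:
combine s1(2), s3(11) → 13
combine s5(12), 13 → 25
combine s2(14), s4(23) → 37
combine 25, 37 → 62
s2 sits 2 levels below the root, so its codeword is 2 bits.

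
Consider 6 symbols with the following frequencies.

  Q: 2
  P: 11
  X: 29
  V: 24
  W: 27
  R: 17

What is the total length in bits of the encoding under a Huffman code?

263

Build the Huffman tree bottom-up:
combine Q(2), P(11) → 13
combine 13, R(17) → 30
combine V(24), W(27) → 51
combine X(29), 30 → 59
combine 51, 59 → 110
Total encoded bits = sum of merged weights = 13 + 30 + 51 + 59 + 110 = 263.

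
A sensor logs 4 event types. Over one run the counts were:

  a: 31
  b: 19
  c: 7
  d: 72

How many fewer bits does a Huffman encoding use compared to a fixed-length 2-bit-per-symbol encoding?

46

Fixed-length: 2 bits × 129 symbols = 258 bits.
Huffman merges:
c(7) + b(19) → 26
26 + a(31) → 57
57 + d(72) → 129
Huffman total = 26 + 57 + 129 = 212 bits.
Saving = 258 − 212 = 46 bits.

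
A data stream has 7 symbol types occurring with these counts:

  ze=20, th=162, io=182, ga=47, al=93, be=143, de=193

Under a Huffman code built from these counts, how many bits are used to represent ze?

5

Huffman merges, smallest pair first:
merge ze(20) and ga(47): 67
merge 67 and al(93): 160
merge be(143) and 160: 303
merge th(162) and io(182): 344
merge de(193) and 303: 496
merge 344 and 496: 840
ze's leaf is at depth 5, giving a 5-bit codeword.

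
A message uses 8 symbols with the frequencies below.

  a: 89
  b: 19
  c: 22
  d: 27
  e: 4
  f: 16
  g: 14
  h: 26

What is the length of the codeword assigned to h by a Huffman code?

Huffman merges, smallest pair first:
e(4) + g(14) → 18
f(16) + 18 → 34
b(19) + c(22) → 41
h(26) + d(27) → 53
34 + 41 → 75
53 + 75 → 128
a(89) + 128 → 217
The subtree containing h is merged 3 times, so code length = 3.

3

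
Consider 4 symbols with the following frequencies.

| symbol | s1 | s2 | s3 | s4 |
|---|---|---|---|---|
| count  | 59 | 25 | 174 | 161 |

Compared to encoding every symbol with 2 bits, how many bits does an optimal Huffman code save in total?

90

Fixed-length: 2 bits × 419 symbols = 838 bits.
Huffman merges:
combine s2(25), s1(59) → 84
combine 84, s4(161) → 245
combine s3(174), 245 → 419
Huffman total = 84 + 245 + 419 = 748 bits.
Saving = 838 − 748 = 90 bits.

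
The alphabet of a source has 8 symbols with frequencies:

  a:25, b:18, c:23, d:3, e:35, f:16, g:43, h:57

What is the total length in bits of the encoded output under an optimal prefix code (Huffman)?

616

Merge the two smallest weights repeatedly:
combine d(3), f(16) → 19
combine b(18), 19 → 37
combine c(23), a(25) → 48
combine e(35), 37 → 72
combine g(43), 48 → 91
combine h(57), 72 → 129
combine 91, 129 → 220
The encoded length is the sum of every internal node's weight: 19 + 37 + 48 + 72 + 91 + 129 + 220 = 616 bits.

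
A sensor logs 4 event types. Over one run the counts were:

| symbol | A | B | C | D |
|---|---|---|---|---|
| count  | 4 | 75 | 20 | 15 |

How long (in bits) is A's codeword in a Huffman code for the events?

Huffman merges, smallest pair first:
merge A(4) and D(15): 19
merge 19 and C(20): 39
merge 39 and B(75): 114
A sits 3 levels below the root, so its codeword is 3 bits.

3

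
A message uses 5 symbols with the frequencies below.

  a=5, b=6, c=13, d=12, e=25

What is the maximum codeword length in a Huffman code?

4

Merge the two lowest-weight nodes at each step:
combine a(5), b(6) → 11
combine 11, d(12) → 23
combine c(13), 23 → 36
combine e(25), 36 → 61
The rarest symbols sit at the bottom; the longest codeword is 4 bits.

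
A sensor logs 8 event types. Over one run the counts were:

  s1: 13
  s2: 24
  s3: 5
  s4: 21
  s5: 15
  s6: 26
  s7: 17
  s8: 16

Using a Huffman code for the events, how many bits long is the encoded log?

Greedily combine the two least-frequent nodes:
combine s3(5), s1(13) → 18
combine s5(15), s8(16) → 31
combine s7(17), 18 → 35
combine s4(21), s2(24) → 45
combine s6(26), 31 → 57
combine 35, 45 → 80
combine 57, 80 → 137
The encoded length is the sum of every internal node's weight: 18 + 31 + 35 + 45 + 57 + 80 + 137 = 403 bits.

403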